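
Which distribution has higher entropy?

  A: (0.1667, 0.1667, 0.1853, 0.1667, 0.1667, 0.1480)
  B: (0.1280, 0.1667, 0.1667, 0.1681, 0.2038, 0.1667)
A

Both distributions are close to uniform, making this a harder comparison.

H(A) = 2.5819 bits
H(B) = 2.5724 bits

The distribution closer to uniform has higher entropy.
Answer: A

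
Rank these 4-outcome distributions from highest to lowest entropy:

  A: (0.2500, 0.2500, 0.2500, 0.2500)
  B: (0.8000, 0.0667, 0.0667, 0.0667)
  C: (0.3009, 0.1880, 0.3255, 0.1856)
A > C > B

Key insight: Entropy is maximized by uniform distributions and minimized by concentrated distributions.

- Uniform distributions have maximum entropy log₂(4) = 2.0000 bits
- The more "peaked" or concentrated a distribution, the lower its entropy

Entropies:
  H(A) = 2.0000 bits
  H(B) = 1.0389 bits
  H(C) = 1.9527 bits

Ranking: A > C > B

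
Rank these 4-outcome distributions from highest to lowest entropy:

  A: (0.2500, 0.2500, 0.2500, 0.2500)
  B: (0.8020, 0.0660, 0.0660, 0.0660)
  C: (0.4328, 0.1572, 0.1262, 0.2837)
A > C > B

Key insight: Entropy is maximized by uniform distributions and minimized by concentrated distributions.

- Uniform distributions have maximum entropy log₂(4) = 2.0000 bits
- The more "peaked" or concentrated a distribution, the lower its entropy

Entropies:
  H(A) = 2.0000 bits
  H(B) = 1.0317 bits
  H(C) = 1.8351 bits

Ranking: A > C > B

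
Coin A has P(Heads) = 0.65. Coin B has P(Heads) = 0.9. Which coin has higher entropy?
A

For binary distributions, entropy is maximized at p=0.5 and decreases as p moves toward 0 or 1.

H(A) = H(0.65) = 0.9341 bits
H(B) = H(0.9) = 0.4690 bits

Distribution A (p=0.65) is closer to uniform (p=0.5), so it has higher entropy.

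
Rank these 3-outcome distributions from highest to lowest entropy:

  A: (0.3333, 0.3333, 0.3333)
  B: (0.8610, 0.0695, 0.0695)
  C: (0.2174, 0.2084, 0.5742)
A > C > B

Key insight: Entropy is maximized by uniform distributions and minimized by concentrated distributions.

- Uniform distributions have maximum entropy log₂(3) = 1.5850 bits
- The more "peaked" or concentrated a distribution, the lower its entropy

Entropies:
  H(A) = 1.5850 bits
  H(B) = 0.7206 bits
  H(C) = 1.4098 bits

Ranking: A > C > B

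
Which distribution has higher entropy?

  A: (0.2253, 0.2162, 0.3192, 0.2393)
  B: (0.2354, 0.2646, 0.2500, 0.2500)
B

Both distributions are close to uniform, making this a harder comparison.

H(A) = 1.9817 bits
H(B) = 1.9988 bits

The distribution closer to uniform has higher entropy.
Answer: B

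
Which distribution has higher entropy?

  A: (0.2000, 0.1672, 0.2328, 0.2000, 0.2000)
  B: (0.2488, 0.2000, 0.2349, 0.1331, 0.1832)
A

Both distributions are close to uniform, making this a harder comparison.

H(A) = 2.3141 bits
H(B) = 2.2904 bits

The distribution closer to uniform has higher entropy.
Answer: A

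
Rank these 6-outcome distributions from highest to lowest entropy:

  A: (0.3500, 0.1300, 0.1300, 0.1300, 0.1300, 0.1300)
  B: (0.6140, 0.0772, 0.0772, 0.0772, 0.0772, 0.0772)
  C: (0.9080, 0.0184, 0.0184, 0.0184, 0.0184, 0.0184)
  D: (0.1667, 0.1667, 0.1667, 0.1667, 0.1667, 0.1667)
D > A > B > C

Key insight: Entropy is maximized by uniform distributions and minimized by concentrated distributions.

Entropies:
  H(A) = 2.4433 bits
  H(B) = 1.8584 bits
  H(C) = 0.6567 bits
  H(D) = 2.5850 bits

Ranking: D > A > B > C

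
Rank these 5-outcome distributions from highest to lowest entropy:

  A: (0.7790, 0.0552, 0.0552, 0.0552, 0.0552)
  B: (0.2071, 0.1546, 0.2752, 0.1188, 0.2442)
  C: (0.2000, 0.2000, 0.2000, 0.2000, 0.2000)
C > B > A

Key insight: Entropy is maximized by uniform distributions and minimized by concentrated distributions.

- Uniform distributions have maximum entropy log₂(5) = 2.3219 bits
- The more "peaked" or concentrated a distribution, the lower its entropy

Entropies:
  H(A) = 1.2040 bits
  H(B) = 2.2610 bits
  H(C) = 2.3219 bits

Ranking: C > B > A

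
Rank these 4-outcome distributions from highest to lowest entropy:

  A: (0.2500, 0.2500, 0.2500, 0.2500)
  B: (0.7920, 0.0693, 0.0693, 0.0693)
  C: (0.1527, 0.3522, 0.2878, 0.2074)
A > C > B

Key insight: Entropy is maximized by uniform distributions and minimized by concentrated distributions.

- Uniform distributions have maximum entropy log₂(4) = 2.0000 bits
- The more "peaked" or concentrated a distribution, the lower its entropy

Entropies:
  H(A) = 2.0000 bits
  H(B) = 1.0673 bits
  H(C) = 1.9320 bits

Ranking: A > C > B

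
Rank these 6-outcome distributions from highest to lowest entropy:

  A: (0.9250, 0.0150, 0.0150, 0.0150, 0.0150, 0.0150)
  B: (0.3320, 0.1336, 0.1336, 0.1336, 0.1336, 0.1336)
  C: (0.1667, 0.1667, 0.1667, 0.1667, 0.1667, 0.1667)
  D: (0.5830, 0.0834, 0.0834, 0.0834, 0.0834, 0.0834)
C > B > D > A

Key insight: Entropy is maximized by uniform distributions and minimized by concentrated distributions.

Entropies:
  H(A) = 0.5585 bits
  H(B) = 2.4680 bits
  H(C) = 2.5850 bits
  H(D) = 1.9483 bits

Ranking: C > B > D > A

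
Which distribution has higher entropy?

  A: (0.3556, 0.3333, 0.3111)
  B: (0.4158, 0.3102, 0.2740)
A

Both distributions are close to uniform, making this a harder comparison.

H(A) = 1.5828 bits
H(B) = 1.5620 bits

The distribution closer to uniform has higher entropy.
Answer: A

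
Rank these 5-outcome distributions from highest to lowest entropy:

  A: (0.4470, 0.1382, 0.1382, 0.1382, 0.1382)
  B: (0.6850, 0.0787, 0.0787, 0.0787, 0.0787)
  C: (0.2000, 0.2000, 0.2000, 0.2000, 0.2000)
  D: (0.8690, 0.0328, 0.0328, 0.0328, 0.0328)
C > A > B > D

Key insight: Entropy is maximized by uniform distributions and minimized by concentrated distributions.

Entropies:
  H(A) = 2.0979 bits
  H(B) = 1.5289 bits
  H(C) = 2.3219 bits
  H(D) = 0.8222 bits

Ranking: C > A > B > D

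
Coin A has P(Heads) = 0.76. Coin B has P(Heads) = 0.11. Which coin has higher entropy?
A

For binary distributions, entropy is maximized at p=0.5 and decreases as p moves toward 0 or 1.

H(A) = H(0.76) = 0.7950 bits
H(B) = H(0.11) = 0.4999 bits

Distribution A (p=0.76) is closer to uniform (p=0.5), so it has higher entropy.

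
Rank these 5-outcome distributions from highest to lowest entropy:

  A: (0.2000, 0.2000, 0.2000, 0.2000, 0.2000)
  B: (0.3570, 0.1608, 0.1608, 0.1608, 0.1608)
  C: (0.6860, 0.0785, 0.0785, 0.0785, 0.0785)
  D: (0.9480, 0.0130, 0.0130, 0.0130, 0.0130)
A > B > C > D

Key insight: Entropy is maximized by uniform distributions and minimized by concentrated distributions.

Entropies:
  H(A) = 2.3219 bits
  H(B) = 2.2262 bits
  H(C) = 1.5257 bits
  H(D) = 0.3988 bits

Ranking: A > B > C > D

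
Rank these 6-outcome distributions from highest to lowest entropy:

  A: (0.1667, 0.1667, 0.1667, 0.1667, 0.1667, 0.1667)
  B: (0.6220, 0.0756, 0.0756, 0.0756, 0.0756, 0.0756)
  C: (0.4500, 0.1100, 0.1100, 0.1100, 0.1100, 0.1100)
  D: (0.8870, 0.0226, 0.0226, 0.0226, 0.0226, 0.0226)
A > C > B > D

Key insight: Entropy is maximized by uniform distributions and minimized by concentrated distributions.

Entropies:
  H(A) = 2.5850 bits
  H(B) = 1.8343 bits
  H(C) = 2.2698 bits
  H(D) = 0.7713 bits

Ranking: A > C > B > D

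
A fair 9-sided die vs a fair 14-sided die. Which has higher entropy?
14-sided die

Both are uniform distributions; for uniform over n outcomes, H = log₂(n). H(9-sided) = log₂(9) = 3.170 bits and H(14-sided) = log₂(14) = 3.807 bits. More outcomes in a uniform distribution means higher entropy.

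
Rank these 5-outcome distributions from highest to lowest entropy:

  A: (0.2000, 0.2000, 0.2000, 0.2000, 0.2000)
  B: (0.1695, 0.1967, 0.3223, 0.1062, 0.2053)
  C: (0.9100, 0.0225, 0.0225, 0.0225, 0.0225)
A > B > C

Key insight: Entropy is maximized by uniform distributions and minimized by concentrated distributions.

- Uniform distributions have maximum entropy log₂(5) = 2.3219 bits
- The more "peaked" or concentrated a distribution, the lower its entropy

Entropies:
  H(A) = 2.3219 bits
  H(B) = 2.2344 bits
  H(C) = 0.6165 bits

Ranking: A > B > C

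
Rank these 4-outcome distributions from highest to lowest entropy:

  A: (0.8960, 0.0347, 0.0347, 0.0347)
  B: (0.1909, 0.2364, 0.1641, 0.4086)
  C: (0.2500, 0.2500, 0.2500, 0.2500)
C > B > A

Key insight: Entropy is maximized by uniform distributions and minimized by concentrated distributions.

- Uniform distributions have maximum entropy log₂(4) = 2.0000 bits
- The more "peaked" or concentrated a distribution, the lower its entropy

Entropies:
  H(A) = 0.6464 bits
  H(B) = 1.9034 bits
  H(C) = 2.0000 bits

Ranking: C > B > A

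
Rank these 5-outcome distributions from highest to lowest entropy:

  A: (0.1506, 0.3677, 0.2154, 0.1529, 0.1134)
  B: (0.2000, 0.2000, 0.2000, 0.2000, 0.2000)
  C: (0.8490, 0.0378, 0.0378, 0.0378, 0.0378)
B > A > C

Key insight: Entropy is maximized by uniform distributions and minimized by concentrated distributions.

- Uniform distributions have maximum entropy log₂(5) = 2.3219 bits
- The more "peaked" or concentrated a distribution, the lower its entropy

Entropies:
  H(A) = 2.1895 bits
  H(B) = 2.3219 bits
  H(C) = 0.9143 bits

Ranking: B > A > C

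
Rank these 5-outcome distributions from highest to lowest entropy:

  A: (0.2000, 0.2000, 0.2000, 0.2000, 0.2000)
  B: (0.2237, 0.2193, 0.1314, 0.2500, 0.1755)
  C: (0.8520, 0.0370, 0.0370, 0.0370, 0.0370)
A > B > C

Key insight: Entropy is maximized by uniform distributions and minimized by concentrated distributions.

- Uniform distributions have maximum entropy log₂(5) = 2.3219 bits
- The more "peaked" or concentrated a distribution, the lower its entropy

Entropies:
  H(A) = 2.3219 bits
  H(B) = 2.2887 bits
  H(C) = 0.9008 bits

Ranking: A > B > C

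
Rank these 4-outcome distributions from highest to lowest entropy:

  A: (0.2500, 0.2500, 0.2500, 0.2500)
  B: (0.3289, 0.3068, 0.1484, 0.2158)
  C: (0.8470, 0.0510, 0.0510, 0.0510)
A > B > C

Key insight: Entropy is maximized by uniform distributions and minimized by concentrated distributions.

- Uniform distributions have maximum entropy log₂(4) = 2.0000 bits
- The more "peaked" or concentrated a distribution, the lower its entropy

Entropies:
  H(A) = 2.0000 bits
  H(B) = 1.9365 bits
  H(C) = 0.8598 bits

Ranking: A > B > C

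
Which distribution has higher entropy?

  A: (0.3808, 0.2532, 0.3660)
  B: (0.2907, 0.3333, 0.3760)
B

Both distributions are close to uniform, making this a harder comparison.

H(A) = 1.5629 bits
H(B) = 1.5771 bits

The distribution closer to uniform has higher entropy.
Answer: B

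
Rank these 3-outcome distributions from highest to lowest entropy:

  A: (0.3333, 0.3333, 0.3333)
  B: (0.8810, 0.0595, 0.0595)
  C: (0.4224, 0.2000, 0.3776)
A > C > B

Key insight: Entropy is maximized by uniform distributions and minimized by concentrated distributions.

- Uniform distributions have maximum entropy log₂(3) = 1.5850 bits
- The more "peaked" or concentrated a distribution, the lower its entropy

Entropies:
  H(A) = 1.5850 bits
  H(B) = 0.6455 bits
  H(C) = 1.5201 bits

Ranking: A > C > B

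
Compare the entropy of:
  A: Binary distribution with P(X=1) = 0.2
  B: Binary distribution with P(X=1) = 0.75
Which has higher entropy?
B

For binary distributions, entropy is maximized at p=0.5 and decreases as p moves toward 0 or 1.

H(A) = H(0.2) = 0.7219 bits
H(B) = H(0.75) = 0.8113 bits

Distribution B (p=0.75) is closer to uniform (p=0.5), so it has higher entropy.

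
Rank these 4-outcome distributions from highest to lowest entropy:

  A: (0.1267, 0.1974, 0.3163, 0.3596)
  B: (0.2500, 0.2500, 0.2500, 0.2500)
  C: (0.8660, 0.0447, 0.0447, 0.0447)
B > A > C

Key insight: Entropy is maximized by uniform distributions and minimized by concentrated distributions.

- Uniform distributions have maximum entropy log₂(4) = 2.0000 bits
- The more "peaked" or concentrated a distribution, the lower its entropy

Entropies:
  H(A) = 1.8956 bits
  H(B) = 2.0000 bits
  H(C) = 0.7807 bits

Ranking: B > A > C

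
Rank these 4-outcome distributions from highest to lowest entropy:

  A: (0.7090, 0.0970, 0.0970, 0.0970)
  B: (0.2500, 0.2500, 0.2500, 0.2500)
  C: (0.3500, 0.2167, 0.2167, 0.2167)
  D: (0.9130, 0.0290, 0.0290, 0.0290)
B > C > A > D

Key insight: Entropy is maximized by uniform distributions and minimized by concentrated distributions.

Entropies:
  H(A) = 1.3312 bits
  H(B) = 2.0000 bits
  H(C) = 1.9643 bits
  H(D) = 0.5643 bits

Ranking: B > C > A > D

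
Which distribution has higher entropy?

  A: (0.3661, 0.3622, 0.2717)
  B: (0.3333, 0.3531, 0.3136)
B

Both distributions are close to uniform, making this a harder comparison.

H(A) = 1.5722 bits
H(B) = 1.5833 bits

The distribution closer to uniform has higher entropy.
Answer: B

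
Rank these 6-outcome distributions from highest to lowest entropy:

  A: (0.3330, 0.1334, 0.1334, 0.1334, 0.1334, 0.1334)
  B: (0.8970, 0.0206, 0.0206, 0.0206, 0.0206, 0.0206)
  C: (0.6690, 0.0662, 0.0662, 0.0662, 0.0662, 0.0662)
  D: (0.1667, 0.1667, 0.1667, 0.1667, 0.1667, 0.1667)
D > A > C > B

Key insight: Entropy is maximized by uniform distributions and minimized by concentrated distributions.

Entropies:
  H(A) = 2.4667 bits
  H(B) = 0.7176 bits
  H(C) = 1.6845 bits
  H(D) = 2.5850 bits

Ranking: D > A > C > B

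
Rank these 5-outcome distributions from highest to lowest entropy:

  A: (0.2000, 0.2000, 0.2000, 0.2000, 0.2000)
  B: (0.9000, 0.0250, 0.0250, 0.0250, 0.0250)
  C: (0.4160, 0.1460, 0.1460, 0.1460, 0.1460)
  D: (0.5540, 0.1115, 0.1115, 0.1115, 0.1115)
A > C > D > B

Key insight: Entropy is maximized by uniform distributions and minimized by concentrated distributions.

Entropies:
  H(A) = 2.3219 bits
  H(B) = 0.6690 bits
  H(C) = 2.1475 bits
  H(D) = 1.8836 bits

Ranking: A > C > D > B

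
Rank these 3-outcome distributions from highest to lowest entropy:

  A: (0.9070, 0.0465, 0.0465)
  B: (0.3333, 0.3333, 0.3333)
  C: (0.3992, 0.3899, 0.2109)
B > C > A

Key insight: Entropy is maximized by uniform distributions and minimized by concentrated distributions.

- Uniform distributions have maximum entropy log₂(3) = 1.5850 bits
- The more "peaked" or concentrated a distribution, the lower its entropy

Entropies:
  H(A) = 0.5394 bits
  H(B) = 1.5850 bits
  H(C) = 1.5322 bits

Ranking: B > C > A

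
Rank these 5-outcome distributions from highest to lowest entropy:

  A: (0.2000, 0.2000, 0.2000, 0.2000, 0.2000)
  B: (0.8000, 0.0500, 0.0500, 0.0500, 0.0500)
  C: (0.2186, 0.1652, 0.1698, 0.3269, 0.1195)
A > C > B

Key insight: Entropy is maximized by uniform distributions and minimized by concentrated distributions.

- Uniform distributions have maximum entropy log₂(5) = 2.3219 bits
- The more "peaked" or concentrated a distribution, the lower its entropy

Entropies:
  H(A) = 2.3219 bits
  H(B) = 1.1219 bits
  H(C) = 2.2366 bits

Ranking: A > C > B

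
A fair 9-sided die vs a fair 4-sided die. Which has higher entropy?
9-sided die

Both are uniform distributions; for uniform over n outcomes, H = log₂(n). H(9-sided) = log₂(9) = 3.170 bits and H(4-sided) = log₂(4) = 2.000 bits. More outcomes in a uniform distribution means higher entropy.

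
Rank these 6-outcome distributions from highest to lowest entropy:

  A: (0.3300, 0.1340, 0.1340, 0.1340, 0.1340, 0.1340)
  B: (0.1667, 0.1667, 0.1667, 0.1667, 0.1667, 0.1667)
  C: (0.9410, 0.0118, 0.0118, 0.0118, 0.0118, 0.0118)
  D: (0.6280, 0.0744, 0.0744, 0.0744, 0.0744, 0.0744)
B > A > D > C

Key insight: Entropy is maximized by uniform distributions and minimized by concentrated distributions.

Entropies:
  H(A) = 2.4706 bits
  H(B) = 2.5850 bits
  H(C) = 0.4605 bits
  H(D) = 1.8160 bits

Ranking: B > A > D > C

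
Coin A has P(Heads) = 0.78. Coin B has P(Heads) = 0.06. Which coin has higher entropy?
A

For binary distributions, entropy is maximized at p=0.5 and decreases as p moves toward 0 or 1.

H(A) = H(0.78) = 0.7602 bits
H(B) = H(0.06) = 0.3274 bits

Distribution A (p=0.78) is closer to uniform (p=0.5), so it has higher entropy.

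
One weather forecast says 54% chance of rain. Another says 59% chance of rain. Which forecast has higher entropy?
54% forecast

Treat each forecast as a Bernoulli distribution. Binary entropy is maximized at p=0.5 and falls off symmetrically toward 0 or 1. The 54% forecast is closer to 50%, so it is more uncertain. H(54%) ≈ 0.995 bits, H(59%) ≈ 0.977 bits.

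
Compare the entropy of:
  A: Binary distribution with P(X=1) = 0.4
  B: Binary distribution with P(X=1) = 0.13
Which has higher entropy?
A

For binary distributions, entropy is maximized at p=0.5 and decreases as p moves toward 0 or 1.

H(A) = H(0.4) = 0.9710 bits
H(B) = H(0.13) = 0.5574 bits

Distribution A (p=0.4) is closer to uniform (p=0.5), so it has higher entropy.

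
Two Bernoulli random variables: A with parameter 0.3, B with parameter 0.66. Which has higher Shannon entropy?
B

For binary distributions, entropy is maximized at p=0.5 and decreases as p moves toward 0 or 1.

H(A) = H(0.3) = 0.8813 bits
H(B) = H(0.66) = 0.9248 bits

Distribution B (p=0.66) is closer to uniform (p=0.5), so it has higher entropy.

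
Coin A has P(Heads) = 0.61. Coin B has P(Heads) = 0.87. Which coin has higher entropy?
A

For binary distributions, entropy is maximized at p=0.5 and decreases as p moves toward 0 or 1.

H(A) = H(0.61) = 0.9648 bits
H(B) = H(0.87) = 0.5574 bits

Distribution A (p=0.61) is closer to uniform (p=0.5), so it has higher entropy.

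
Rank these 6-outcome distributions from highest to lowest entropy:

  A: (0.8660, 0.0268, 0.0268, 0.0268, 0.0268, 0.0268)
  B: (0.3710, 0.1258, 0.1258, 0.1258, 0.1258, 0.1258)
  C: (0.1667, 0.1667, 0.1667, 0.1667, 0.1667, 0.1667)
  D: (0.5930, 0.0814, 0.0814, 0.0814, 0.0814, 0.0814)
C > B > D > A

Key insight: Entropy is maximized by uniform distributions and minimized by concentrated distributions.

Entropies:
  H(A) = 0.8794 bits
  H(B) = 2.4119 bits
  H(C) = 2.5850 bits
  H(D) = 1.9199 bits

Ranking: C > B > D > A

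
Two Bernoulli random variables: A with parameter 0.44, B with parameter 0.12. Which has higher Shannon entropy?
A

For binary distributions, entropy is maximized at p=0.5 and decreases as p moves toward 0 or 1.

H(A) = H(0.44) = 0.9896 bits
H(B) = H(0.12) = 0.5294 bits

Distribution A (p=0.44) is closer to uniform (p=0.5), so it has higher entropy.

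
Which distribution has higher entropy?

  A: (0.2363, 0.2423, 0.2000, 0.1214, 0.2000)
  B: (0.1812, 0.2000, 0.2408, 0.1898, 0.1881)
B

Both distributions are close to uniform, making this a harder comparison.

H(A) = 2.2854 bits
H(B) = 2.3141 bits

The distribution closer to uniform has higher entropy.
Answer: B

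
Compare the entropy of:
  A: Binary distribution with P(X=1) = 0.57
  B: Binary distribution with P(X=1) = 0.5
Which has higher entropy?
B

For binary distributions, entropy is maximized at p=0.5 and decreases as p moves toward 0 or 1.

H(A) = H(0.57) = 0.9858 bits
H(B) = H(0.5) = 1.0000 bits

Distribution B (p=0.5) is closer to uniform (p=0.5), so it has higher entropy.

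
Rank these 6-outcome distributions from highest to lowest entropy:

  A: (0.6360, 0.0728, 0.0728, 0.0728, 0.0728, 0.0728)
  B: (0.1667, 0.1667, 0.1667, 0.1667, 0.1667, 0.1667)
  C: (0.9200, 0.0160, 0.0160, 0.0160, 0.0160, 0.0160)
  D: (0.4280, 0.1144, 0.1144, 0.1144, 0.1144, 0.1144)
B > D > A > C

Key insight: Entropy is maximized by uniform distributions and minimized by concentrated distributions.

Entropies:
  H(A) = 1.7911 bits
  H(B) = 2.5850 bits
  H(C) = 0.5879 bits
  H(D) = 2.3131 bits

Ranking: B > D > A > C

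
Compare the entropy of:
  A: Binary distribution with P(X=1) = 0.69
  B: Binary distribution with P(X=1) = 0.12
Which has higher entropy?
A

For binary distributions, entropy is maximized at p=0.5 and decreases as p moves toward 0 or 1.

H(A) = H(0.69) = 0.8932 bits
H(B) = H(0.12) = 0.5294 bits

Distribution A (p=0.69) is closer to uniform (p=0.5), so it has higher entropy.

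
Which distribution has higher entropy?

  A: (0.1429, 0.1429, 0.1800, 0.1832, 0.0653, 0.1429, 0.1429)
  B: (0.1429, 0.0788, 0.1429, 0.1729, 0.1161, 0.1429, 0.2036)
B

Both distributions are close to uniform, making this a harder comparison.

H(A) = 2.7553 bits
H(B) = 2.7580 bits

The distribution closer to uniform has higher entropy.
Answer: B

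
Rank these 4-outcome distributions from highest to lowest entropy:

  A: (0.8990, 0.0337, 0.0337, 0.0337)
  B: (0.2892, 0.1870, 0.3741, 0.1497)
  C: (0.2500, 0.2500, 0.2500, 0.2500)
C > B > A

Key insight: Entropy is maximized by uniform distributions and minimized by concentrated distributions.

- Uniform distributions have maximum entropy log₂(4) = 2.0000 bits
- The more "peaked" or concentrated a distribution, the lower its entropy

Entropies:
  H(A) = 0.6322 bits
  H(B) = 1.9107 bits
  H(C) = 2.0000 bits

Ranking: C > B > A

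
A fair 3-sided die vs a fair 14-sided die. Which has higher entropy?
14-sided die

Both are uniform distributions; for uniform over n outcomes, H = log₂(n). H(3-sided) = log₂(3) = 1.585 bits and H(14-sided) = log₂(14) = 3.807 bits. More outcomes in a uniform distribution means higher entropy.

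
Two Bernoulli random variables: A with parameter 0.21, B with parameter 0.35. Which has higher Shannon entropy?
B

For binary distributions, entropy is maximized at p=0.5 and decreases as p moves toward 0 or 1.

H(A) = H(0.21) = 0.7415 bits
H(B) = H(0.35) = 0.9341 bits

Distribution B (p=0.35) is closer to uniform (p=0.5), so it has higher entropy.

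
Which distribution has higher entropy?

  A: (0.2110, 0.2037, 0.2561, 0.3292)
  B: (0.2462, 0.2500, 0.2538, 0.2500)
B

Both distributions are close to uniform, making this a harder comparison.

H(A) = 1.9722 bits
H(B) = 1.9999 bits

The distribution closer to uniform has higher entropy.
Answer: B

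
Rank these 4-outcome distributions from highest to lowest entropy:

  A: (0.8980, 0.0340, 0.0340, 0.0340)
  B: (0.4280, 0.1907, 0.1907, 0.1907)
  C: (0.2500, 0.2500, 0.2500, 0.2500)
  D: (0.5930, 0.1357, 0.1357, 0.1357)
C > B > D > A

Key insight: Entropy is maximized by uniform distributions and minimized by concentrated distributions.

Entropies:
  H(A) = 0.6370 bits
  H(B) = 1.8916 bits
  H(C) = 2.0000 bits
  H(D) = 1.6200 bits

Ranking: C > B > D > A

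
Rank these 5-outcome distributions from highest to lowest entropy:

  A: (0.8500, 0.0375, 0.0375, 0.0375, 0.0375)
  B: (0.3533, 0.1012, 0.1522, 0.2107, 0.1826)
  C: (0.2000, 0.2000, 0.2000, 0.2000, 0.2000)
C > B > A

Key insight: Entropy is maximized by uniform distributions and minimized by concentrated distributions.

- Uniform distributions have maximum entropy log₂(5) = 2.3219 bits
- The more "peaked" or concentrated a distribution, the lower its entropy

Entropies:
  H(A) = 0.9098 bits
  H(B) = 2.1995 bits
  H(C) = 2.3219 bits

Ranking: C > B > A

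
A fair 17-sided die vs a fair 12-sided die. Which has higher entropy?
17-sided die

Both are uniform distributions; for uniform over n outcomes, H = log₂(n). H(17-sided) = log₂(17) = 4.087 bits and H(12-sided) = log₂(12) = 3.585 bits. More outcomes in a uniform distribution means higher entropy.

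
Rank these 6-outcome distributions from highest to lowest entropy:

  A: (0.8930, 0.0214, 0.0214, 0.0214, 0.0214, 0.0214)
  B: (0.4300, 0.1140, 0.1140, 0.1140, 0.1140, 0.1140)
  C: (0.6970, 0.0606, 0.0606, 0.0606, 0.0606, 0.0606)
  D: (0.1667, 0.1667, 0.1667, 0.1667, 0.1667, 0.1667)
D > B > C > A

Key insight: Entropy is maximized by uniform distributions and minimized by concentrated distributions.

Entropies:
  H(A) = 0.7392 bits
  H(B) = 2.3093 bits
  H(C) = 1.5885 bits
  H(D) = 2.5850 bits

Ranking: D > B > C > A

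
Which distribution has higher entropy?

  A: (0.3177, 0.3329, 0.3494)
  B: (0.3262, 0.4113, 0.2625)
A

Both distributions are close to uniform, making this a harder comparison.

H(A) = 1.5839 bits
H(B) = 1.5609 bits

The distribution closer to uniform has higher entropy.
Answer: A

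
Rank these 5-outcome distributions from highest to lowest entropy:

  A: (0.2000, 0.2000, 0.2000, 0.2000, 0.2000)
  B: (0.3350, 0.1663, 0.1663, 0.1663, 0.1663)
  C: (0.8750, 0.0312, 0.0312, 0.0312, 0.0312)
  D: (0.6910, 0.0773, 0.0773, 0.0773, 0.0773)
A > B > D > C

Key insight: Entropy is maximized by uniform distributions and minimized by concentrated distributions.

Entropies:
  H(A) = 2.3219 bits
  H(B) = 2.2500 bits
  H(C) = 0.7936 bits
  H(D) = 1.5100 bits

Ranking: A > B > D > C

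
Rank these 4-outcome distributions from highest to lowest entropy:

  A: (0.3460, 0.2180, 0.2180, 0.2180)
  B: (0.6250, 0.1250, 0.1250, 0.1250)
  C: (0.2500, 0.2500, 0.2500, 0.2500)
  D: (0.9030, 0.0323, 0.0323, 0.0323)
C > A > B > D

Key insight: Entropy is maximized by uniform distributions and minimized by concentrated distributions.

Entropies:
  H(A) = 1.9670 bits
  H(B) = 1.5488 bits
  H(C) = 2.0000 bits
  H(D) = 0.6132 bits

Ranking: C > A > B > D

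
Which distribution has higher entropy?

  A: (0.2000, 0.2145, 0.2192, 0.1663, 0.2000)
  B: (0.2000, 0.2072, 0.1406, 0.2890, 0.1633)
A

Both distributions are close to uniform, making this a harder comparison.

H(A) = 2.3156 bits
H(B) = 2.2773 bits

The distribution closer to uniform has higher entropy.
Answer: A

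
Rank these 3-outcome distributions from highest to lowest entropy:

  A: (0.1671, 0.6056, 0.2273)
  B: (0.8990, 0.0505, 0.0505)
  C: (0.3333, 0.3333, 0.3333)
C > A > B

Key insight: Entropy is maximized by uniform distributions and minimized by concentrated distributions.

- Uniform distributions have maximum entropy log₂(3) = 1.5850 bits
- The more "peaked" or concentrated a distribution, the lower its entropy

Entropies:
  H(A) = 1.3554 bits
  H(B) = 0.5732 bits
  H(C) = 1.5850 bits

Ranking: C > A > B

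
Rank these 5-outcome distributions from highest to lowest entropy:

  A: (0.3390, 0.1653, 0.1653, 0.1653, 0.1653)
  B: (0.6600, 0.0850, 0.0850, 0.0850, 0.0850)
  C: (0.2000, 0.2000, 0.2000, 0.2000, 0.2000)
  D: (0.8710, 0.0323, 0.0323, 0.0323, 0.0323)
C > A > B > D

Key insight: Entropy is maximized by uniform distributions and minimized by concentrated distributions.

Entropies:
  H(A) = 2.2459 bits
  H(B) = 1.6048 bits
  H(C) = 2.3219 bits
  H(D) = 0.8127 bits

Ranking: C > A > B > D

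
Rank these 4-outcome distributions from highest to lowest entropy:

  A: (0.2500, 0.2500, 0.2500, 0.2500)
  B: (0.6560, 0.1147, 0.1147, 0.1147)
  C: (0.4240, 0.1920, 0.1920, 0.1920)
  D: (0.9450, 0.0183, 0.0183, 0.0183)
A > C > B > D

Key insight: Entropy is maximized by uniform distributions and minimized by concentrated distributions.

Entropies:
  H(A) = 2.0000 bits
  H(B) = 1.4738 bits
  H(C) = 1.8962 bits
  H(D) = 0.3944 bits

Ranking: A > C > B > D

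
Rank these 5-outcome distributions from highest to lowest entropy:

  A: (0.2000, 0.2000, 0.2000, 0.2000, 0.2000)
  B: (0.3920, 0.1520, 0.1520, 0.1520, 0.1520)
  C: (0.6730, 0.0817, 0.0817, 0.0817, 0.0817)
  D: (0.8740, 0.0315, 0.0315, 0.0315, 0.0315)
A > B > C > D

Key insight: Entropy is maximized by uniform distributions and minimized by concentrated distributions.

Entropies:
  H(A) = 2.3219 bits
  H(B) = 2.1821 bits
  H(C) = 1.5658 bits
  H(D) = 0.7984 bits

Ranking: A > B > C > D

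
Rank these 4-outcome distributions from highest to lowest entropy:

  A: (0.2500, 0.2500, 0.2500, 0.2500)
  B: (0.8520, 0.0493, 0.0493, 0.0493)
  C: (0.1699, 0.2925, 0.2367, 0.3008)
A > C > B

Key insight: Entropy is maximized by uniform distributions and minimized by concentrated distributions.

- Uniform distributions have maximum entropy log₂(4) = 2.0000 bits
- The more "peaked" or concentrated a distribution, the lower its entropy

Entropies:
  H(A) = 2.0000 bits
  H(B) = 0.8394 bits
  H(C) = 1.9667 bits

Ranking: A > C > B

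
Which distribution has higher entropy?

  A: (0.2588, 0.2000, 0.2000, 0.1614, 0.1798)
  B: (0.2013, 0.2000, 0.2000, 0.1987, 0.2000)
B

Both distributions are close to uniform, making this a harder comparison.

H(A) = 2.3033 bits
H(B) = 2.3219 bits

The distribution closer to uniform has higher entropy.
Answer: B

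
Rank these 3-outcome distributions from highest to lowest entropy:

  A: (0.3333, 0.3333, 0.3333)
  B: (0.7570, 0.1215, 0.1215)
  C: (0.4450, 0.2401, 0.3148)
A > C > B

Key insight: Entropy is maximized by uniform distributions and minimized by concentrated distributions.

- Uniform distributions have maximum entropy log₂(3) = 1.5850 bits
- The more "peaked" or concentrated a distribution, the lower its entropy

Entropies:
  H(A) = 1.5850 bits
  H(B) = 1.0430 bits
  H(C) = 1.5390 bits

Ranking: A > C > B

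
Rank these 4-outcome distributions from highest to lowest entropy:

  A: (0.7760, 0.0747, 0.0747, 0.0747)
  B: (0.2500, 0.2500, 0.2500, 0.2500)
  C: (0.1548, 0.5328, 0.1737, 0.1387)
B > C > A

Key insight: Entropy is maximized by uniform distributions and minimized by concentrated distributions.

- Uniform distributions have maximum entropy log₂(4) = 2.0000 bits
- The more "peaked" or concentrated a distribution, the lower its entropy

Entropies:
  H(A) = 1.1224 bits
  H(B) = 2.0000 bits
  H(C) = 1.7346 bits

Ranking: B > C > A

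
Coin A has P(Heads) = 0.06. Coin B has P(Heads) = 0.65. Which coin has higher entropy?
B

For binary distributions, entropy is maximized at p=0.5 and decreases as p moves toward 0 or 1.

H(A) = H(0.06) = 0.3274 bits
H(B) = H(0.65) = 0.9341 bits

Distribution B (p=0.65) is closer to uniform (p=0.5), so it has higher entropy.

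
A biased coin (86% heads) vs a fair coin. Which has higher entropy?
Fair coin

The fair coin is uniform (p=0.5), maximizing binary entropy at 1 bit. The biased coin has H(0.86) ≈ 0.584 bits — its outcome is more predictable, so its entropy is lower.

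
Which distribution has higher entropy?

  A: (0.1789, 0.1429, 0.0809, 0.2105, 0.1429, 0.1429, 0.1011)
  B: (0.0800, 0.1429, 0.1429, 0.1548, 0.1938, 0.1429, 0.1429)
B

Both distributions are close to uniform, making this a harder comparison.

H(A) = 2.7483 bits
H(B) = 2.7711 bits

The distribution closer to uniform has higher entropy.
Answer: B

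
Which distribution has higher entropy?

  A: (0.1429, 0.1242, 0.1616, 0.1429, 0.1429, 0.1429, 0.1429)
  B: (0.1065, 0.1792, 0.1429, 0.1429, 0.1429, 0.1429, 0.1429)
A

Both distributions are close to uniform, making this a harder comparison.

H(A) = 2.8038 bits
H(B) = 2.7938 bits

The distribution closer to uniform has higher entropy.
Answer: A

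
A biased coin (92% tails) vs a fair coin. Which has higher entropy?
Fair coin

The fair coin is uniform (p=0.5), maximizing binary entropy at 1 bit. The biased coin has H(0.92) ≈ 0.402 bits — its outcome is more predictable, so its entropy is lower.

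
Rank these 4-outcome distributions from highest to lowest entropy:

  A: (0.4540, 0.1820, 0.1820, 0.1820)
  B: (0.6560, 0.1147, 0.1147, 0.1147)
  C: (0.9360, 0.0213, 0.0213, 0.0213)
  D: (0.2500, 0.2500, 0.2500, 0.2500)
D > A > B > C

Key insight: Entropy is maximized by uniform distributions and minimized by concentrated distributions.

Entropies:
  H(A) = 1.8593 bits
  H(B) = 1.4738 bits
  H(C) = 0.4446 bits
  H(D) = 2.0000 bits

Ranking: D > A > B > C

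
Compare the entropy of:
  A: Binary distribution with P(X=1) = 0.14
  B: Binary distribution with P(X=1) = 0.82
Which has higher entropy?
B

For binary distributions, entropy is maximized at p=0.5 and decreases as p moves toward 0 or 1.

H(A) = H(0.14) = 0.5842 bits
H(B) = H(0.82) = 0.6801 bits

Distribution B (p=0.82) is closer to uniform (p=0.5), so it has higher entropy.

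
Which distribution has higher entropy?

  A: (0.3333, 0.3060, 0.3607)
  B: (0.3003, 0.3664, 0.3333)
A

Both distributions are close to uniform, making this a harder comparison.

H(A) = 1.5817 bits
H(B) = 1.5802 bits

The distribution closer to uniform has higher entropy.
Answer: A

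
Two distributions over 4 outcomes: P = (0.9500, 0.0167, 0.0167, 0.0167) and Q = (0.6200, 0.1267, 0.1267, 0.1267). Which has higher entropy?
Q

P is highly concentrated on one outcome (95%), making it nearly deterministic. Q spreads its mass more evenly (max 62%). The more spread-out distribution has higher entropy: H(P) ≈ 0.366 bits, H(Q) ≈ 1.560 bits.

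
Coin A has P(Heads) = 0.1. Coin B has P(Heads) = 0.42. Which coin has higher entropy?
B

For binary distributions, entropy is maximized at p=0.5 and decreases as p moves toward 0 or 1.

H(A) = H(0.1) = 0.4690 bits
H(B) = H(0.42) = 0.9815 bits

Distribution B (p=0.42) is closer to uniform (p=0.5), so it has higher entropy.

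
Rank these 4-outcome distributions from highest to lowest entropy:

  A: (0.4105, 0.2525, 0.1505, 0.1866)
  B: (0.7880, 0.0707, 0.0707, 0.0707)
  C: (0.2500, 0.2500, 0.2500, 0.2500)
C > A > B

Key insight: Entropy is maximized by uniform distributions and minimized by concentrated distributions.

- Uniform distributions have maximum entropy log₂(4) = 2.0000 bits
- The more "peaked" or concentrated a distribution, the lower its entropy

Entropies:
  H(A) = 1.8918 bits
  H(B) = 1.0813 bits
  H(C) = 2.0000 bits

Ranking: C > A > B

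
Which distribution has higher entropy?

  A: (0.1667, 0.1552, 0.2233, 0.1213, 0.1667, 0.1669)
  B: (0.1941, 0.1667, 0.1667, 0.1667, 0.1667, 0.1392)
B

Both distributions are close to uniform, making this a harder comparison.

H(A) = 2.5620 bits
H(B) = 2.5784 bits

The distribution closer to uniform has higher entropy.
Answer: B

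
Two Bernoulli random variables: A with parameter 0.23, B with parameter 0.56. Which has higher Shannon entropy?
B

For binary distributions, entropy is maximized at p=0.5 and decreases as p moves toward 0 or 1.

H(A) = H(0.23) = 0.7780 bits
H(B) = H(0.56) = 0.9896 bits

Distribution B (p=0.56) is closer to uniform (p=0.5), so it has higher entropy.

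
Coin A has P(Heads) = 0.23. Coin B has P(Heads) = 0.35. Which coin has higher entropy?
B

For binary distributions, entropy is maximized at p=0.5 and decreases as p moves toward 0 or 1.

H(A) = H(0.23) = 0.7780 bits
H(B) = H(0.35) = 0.9341 bits

Distribution B (p=0.35) is closer to uniform (p=0.5), so it has higher entropy.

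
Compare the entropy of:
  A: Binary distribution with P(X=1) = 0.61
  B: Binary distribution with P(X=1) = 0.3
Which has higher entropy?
A

For binary distributions, entropy is maximized at p=0.5 and decreases as p moves toward 0 or 1.

H(A) = H(0.61) = 0.9648 bits
H(B) = H(0.3) = 0.8813 bits

Distribution A (p=0.61) is closer to uniform (p=0.5), so it has higher entropy.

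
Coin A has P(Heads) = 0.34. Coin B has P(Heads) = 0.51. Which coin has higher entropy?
B

For binary distributions, entropy is maximized at p=0.5 and decreases as p moves toward 0 or 1.

H(A) = H(0.34) = 0.9248 bits
H(B) = H(0.51) = 0.9997 bits

Distribution B (p=0.51) is closer to uniform (p=0.5), so it has higher entropy.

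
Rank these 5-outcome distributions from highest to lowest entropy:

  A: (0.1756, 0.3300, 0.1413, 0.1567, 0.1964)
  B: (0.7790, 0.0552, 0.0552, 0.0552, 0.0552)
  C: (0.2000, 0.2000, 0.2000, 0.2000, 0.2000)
C > A > B

Key insight: Entropy is maximized by uniform distributions and minimized by concentrated distributions.

- Uniform distributions have maximum entropy log₂(5) = 2.3219 bits
- The more "peaked" or concentrated a distribution, the lower its entropy

Entropies:
  H(A) = 2.2476 bits
  H(B) = 1.2040 bits
  H(C) = 2.3219 bits

Ranking: C > A > B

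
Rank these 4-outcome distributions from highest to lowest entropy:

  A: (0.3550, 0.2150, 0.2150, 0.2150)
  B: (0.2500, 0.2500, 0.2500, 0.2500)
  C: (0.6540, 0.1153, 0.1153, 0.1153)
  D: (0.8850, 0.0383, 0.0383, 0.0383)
B > A > C > D

Key insight: Entropy is maximized by uniform distributions and minimized by concentrated distributions.

Entropies:
  H(A) = 1.9608 bits
  H(B) = 2.0000 bits
  H(C) = 1.4788 bits
  H(D) = 0.6971 bits

Ranking: B > A > C > D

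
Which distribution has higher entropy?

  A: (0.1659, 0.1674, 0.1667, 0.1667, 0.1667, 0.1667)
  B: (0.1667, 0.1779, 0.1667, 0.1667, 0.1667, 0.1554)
A

Both distributions are close to uniform, making this a harder comparison.

H(A) = 2.5850 bits
H(B) = 2.5839 bits

The distribution closer to uniform has higher entropy.
Answer: A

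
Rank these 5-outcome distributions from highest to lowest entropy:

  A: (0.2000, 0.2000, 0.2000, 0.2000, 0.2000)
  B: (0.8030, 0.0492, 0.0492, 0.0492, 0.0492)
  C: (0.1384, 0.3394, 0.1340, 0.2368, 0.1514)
A > C > B

Key insight: Entropy is maximized by uniform distributions and minimized by concentrated distributions.

- Uniform distributions have maximum entropy log₂(5) = 2.3219 bits
- The more "peaked" or concentrated a distribution, the lower its entropy

Entropies:
  H(A) = 2.3219 bits
  H(B) = 1.1099 bits
  H(C) = 2.2170 bits

Ranking: A > C > B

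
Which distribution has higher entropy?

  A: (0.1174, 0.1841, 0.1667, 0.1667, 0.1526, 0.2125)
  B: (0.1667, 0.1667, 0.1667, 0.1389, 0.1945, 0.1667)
B

Both distributions are close to uniform, making this a harder comparison.

H(A) = 2.5627 bits
H(B) = 2.5782 bits

The distribution closer to uniform has higher entropy.
Answer: B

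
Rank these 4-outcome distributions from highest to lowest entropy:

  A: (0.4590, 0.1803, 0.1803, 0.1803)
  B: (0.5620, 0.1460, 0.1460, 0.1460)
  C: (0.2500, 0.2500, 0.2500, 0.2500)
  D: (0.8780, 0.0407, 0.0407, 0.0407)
C > A > B > D

Key insight: Entropy is maximized by uniform distributions and minimized by concentrated distributions.

Entropies:
  H(A) = 1.8526 bits
  H(B) = 1.6831 bits
  H(C) = 2.0000 bits
  H(D) = 0.7284 bits

Ranking: C > A > B > D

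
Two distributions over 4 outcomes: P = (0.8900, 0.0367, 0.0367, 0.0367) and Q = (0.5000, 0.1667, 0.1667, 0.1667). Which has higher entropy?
Q

P is highly concentrated on one outcome (89%), making it nearly deterministic. Q spreads its mass more evenly (max 50%). The more spread-out distribution has higher entropy: H(P) ≈ 0.674 bits, H(Q) ≈ 1.792 bits.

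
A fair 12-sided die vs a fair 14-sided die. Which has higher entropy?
14-sided die

Both are uniform distributions; for uniform over n outcomes, H = log₂(n). H(12-sided) = log₂(12) = 3.585 bits and H(14-sided) = log₂(14) = 3.807 bits. More outcomes in a uniform distribution means higher entropy.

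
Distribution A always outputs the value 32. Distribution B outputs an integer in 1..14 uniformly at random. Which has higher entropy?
B

A is deterministic, so H(A) = 0. B is uniform over 14 outcomes, so H(B) = log₂(14) = 3.807 bits. Any distribution with genuine randomness has higher entropy than a deterministic one.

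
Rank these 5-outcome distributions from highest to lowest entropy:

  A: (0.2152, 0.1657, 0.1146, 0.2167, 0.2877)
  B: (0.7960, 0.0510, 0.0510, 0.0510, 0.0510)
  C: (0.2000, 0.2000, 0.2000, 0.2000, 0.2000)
C > A > B

Key insight: Entropy is maximized by uniform distributions and minimized by concentrated distributions.

- Uniform distributions have maximum entropy log₂(5) = 2.3219 bits
- The more "peaked" or concentrated a distribution, the lower its entropy

Entropies:
  H(A) = 2.2601 bits
  H(B) = 1.1379 bits
  H(C) = 2.3219 bits

Ranking: C > A > B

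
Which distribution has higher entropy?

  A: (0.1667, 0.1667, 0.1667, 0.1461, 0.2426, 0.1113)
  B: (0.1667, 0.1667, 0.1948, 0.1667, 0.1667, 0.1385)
B

Both distributions are close to uniform, making this a harder comparison.

H(A) = 2.5461 bits
H(B) = 2.5781 bits

The distribution closer to uniform has higher entropy.
Answer: B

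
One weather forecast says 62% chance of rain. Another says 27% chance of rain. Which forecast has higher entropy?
62% forecast

Treat each forecast as a Bernoulli distribution. Binary entropy is maximized at p=0.5 and falls off symmetrically toward 0 or 1. The 62% forecast is closer to 50%, so it is more uncertain. H(62%) ≈ 0.958 bits, H(27%) ≈ 0.841 bits.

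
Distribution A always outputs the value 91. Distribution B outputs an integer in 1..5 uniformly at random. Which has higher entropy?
B

A is deterministic, so H(A) = 0. B is uniform over 5 outcomes, so H(B) = log₂(5) = 2.322 bits. Any distribution with genuine randomness has higher entropy than a deterministic one.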